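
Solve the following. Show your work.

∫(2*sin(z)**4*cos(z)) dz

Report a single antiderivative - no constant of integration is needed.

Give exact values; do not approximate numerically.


Step 1. Substitute u = sin(z), turning ∫(2*sin(z)**4*cos(z)) dz into ∫(2*u**4) du: now ∫(2*u**4) du.
Step 2. Evaluate the standard form: now 2*u**5/5.
Step 3. Substitute back u = sin(z): now 2*sin(z)**5/5.
Answer: 2*sin(z)**5/5.


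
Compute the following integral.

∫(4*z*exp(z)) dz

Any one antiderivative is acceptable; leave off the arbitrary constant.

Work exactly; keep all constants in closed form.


Answer: 4*z*exp(z) - 4*exp(z).


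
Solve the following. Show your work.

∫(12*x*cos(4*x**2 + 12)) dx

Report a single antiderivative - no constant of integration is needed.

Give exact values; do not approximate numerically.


Step 1. Substitute u = x**2 + 3, turning ∫(12*x*cos(4*x**2 + 12)) dx into ∫(6*cos(4*u)) du: now ∫(6*cos(4*u)) du.
Step 2. Evaluate the standard form: now 3*sin(4*u)/2.
Step 3. Substitute back u = x**2 + 3: now 3*sin(4*x**2 + 12)/2.
Answer: 3*sin(4*x**2 + 12)/2.


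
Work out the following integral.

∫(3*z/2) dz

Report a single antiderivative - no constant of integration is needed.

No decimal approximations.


Answer: 3*z**2/4.


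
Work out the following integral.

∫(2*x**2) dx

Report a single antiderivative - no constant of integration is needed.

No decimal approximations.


Answer: 2*x**3/3.


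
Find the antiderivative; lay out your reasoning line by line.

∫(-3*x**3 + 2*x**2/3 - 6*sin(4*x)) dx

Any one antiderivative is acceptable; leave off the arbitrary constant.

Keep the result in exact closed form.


Step 1. Rewrite: now ∫(2*x**2/3) dx + ∫(-3*x**3) dx + ∫(-6*sin(4*x)) dx.
Step 2. Evaluate the standard form: now 3*cos(4*x)/2 + ∫(2*x**2/3) dx + ∫(-3*x**3) dx.
Step 3. Evaluate the standard form: now -3*x**4/4 + 3*cos(4*x)/2 + ∫(2*x**2/3) dx.
Step 4. Evaluate the standard form: now -3*x**4/4 + 2*x**3/9 + 3*cos(4*x)/2.
Answer: -3*x**4/4 + 2*x**3/9 + 3*cos(4*x)/2.


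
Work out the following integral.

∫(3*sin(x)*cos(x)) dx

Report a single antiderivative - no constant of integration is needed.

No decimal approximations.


Answer: 3*sin(x)**2/2.


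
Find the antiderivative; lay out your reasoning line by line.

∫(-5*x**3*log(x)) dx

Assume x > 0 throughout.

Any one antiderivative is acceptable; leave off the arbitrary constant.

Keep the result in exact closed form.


Step 1. Integrate ∫(-5*x**3*log(x)) dx by parts with u = log(x), dv = (-5*x**3) dx, so v = -5*x**4/4 [assuming x > 0]: now -5*x**4*log(x)/4 + ∫(5*x**3/4) dx.
Step 2. Evaluate the standard form: now -5*x**4*log(x)/4 + 5*x**4/16.
Answer: -5*x**4*log(x)/4 + 5*x**4/16.


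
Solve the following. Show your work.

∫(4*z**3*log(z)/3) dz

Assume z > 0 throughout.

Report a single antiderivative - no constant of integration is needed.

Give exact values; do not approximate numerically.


Step 1. Integrate ∫(4*z**3*log(z)/3) dz by parts with u = log(z), dv = (4*z**3/3) dz, so v = z**4/3 [assuming z > 0]: now z**4*log(z)/3 + ∫(-z**3/3) dz.
Step 2. Evaluate the standard form: now z**4*log(z)/3 - z**4/12.
Answer: z**4*log(z)/3 - z**4/12.


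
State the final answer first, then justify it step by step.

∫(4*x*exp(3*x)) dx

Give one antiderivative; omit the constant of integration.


The answer is 4*x*exp(3*x)/3 - 4*exp(3*x)/9.
Step 1. Integrate ∫(4*x*exp(3*x)) dx by parts with u = x, dv = (4*exp(3*x)) dx, so v = 4*exp(3*x)/3: now 4*x*exp(3*x)/3 + ∫(-4*exp(3*x)/3) dx.
Step 2. Evaluate the standard form: now 4*x*exp(3*x)/3 - 4*exp(3*x)/9.
Answer: 4*x*exp(3*x)/3 - 4*exp(3*x)/9.


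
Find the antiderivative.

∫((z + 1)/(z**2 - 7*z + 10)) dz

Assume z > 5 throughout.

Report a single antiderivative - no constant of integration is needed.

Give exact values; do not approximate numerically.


Answer: 2*log(z - 5) - log(z - 2).


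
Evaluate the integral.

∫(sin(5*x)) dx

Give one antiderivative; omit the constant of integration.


Answer: -cos(5*x)/5.


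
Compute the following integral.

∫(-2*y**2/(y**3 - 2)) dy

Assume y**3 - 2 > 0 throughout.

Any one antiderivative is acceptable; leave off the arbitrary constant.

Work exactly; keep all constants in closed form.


Answer: -2*log(y**3 - 2)/3.


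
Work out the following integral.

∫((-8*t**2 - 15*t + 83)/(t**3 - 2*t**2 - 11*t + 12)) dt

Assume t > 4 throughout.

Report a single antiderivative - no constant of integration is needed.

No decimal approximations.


Answer: -5*log(t - 4) - 5*log(t - 1) + 2*log(t + 3).


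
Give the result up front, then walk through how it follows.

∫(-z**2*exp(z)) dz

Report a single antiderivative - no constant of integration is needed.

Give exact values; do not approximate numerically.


The answer is -z**2*exp(z) + 2*z*exp(z) - 2*exp(z).
Step 1. Integrate ∫(-z**2*exp(z)) dz by parts with u = z**2, dv = (-exp(z)) dz, so v = -exp(z): now -z**2*exp(z) + ∫(2*z*exp(z)) dz.
Step 2. Integrate ∫(2*z*exp(z)) dz by parts with u = z, dv = (2*exp(z)) dz, so v = 2*exp(z): now -z**2*exp(z) + 2*z*exp(z) + ∫(-2*exp(z)) dz.
Step 3. Evaluate the standard form: now -z**2*exp(z) + 2*z*exp(z) - 2*exp(z).
Answer: -z**2*exp(z) + 2*z*exp(z) - 2*exp(z).


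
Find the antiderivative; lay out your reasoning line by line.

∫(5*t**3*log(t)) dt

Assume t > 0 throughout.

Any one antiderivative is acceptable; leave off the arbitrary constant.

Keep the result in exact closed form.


Step 1. Integrate ∫(5*t**3*log(t)) dt by parts with u = log(t), dv = (5*t**3) dt, so v = 5*t**4/4 [assuming t > 0]: now 5*t**4*log(t)/4 + ∫(-5*t**3/4) dt.
Step 2. Evaluate the standard form: now 5*t**4*log(t)/4 - 5*t**4/16.
Answer: 5*t**4*log(t)/4 - 5*t**4/16.


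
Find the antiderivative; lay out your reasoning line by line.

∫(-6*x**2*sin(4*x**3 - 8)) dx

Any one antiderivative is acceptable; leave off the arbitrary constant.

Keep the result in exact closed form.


Step 1. Substitute u = x**3 - 2, turning ∫(-6*x**2*sin(4*x**3 - 8)) dx into ∫(-2*sin(4*u)) du: now ∫(-2*sin(4*u)) du.
Step 2. Evaluate the standard form: now cos(4*u)/2.
Step 3. Substitute back u = x**3 - 2: now cos(4*x**3 - 8)/2.
Answer: cos(4*x**3 - 8)/2.


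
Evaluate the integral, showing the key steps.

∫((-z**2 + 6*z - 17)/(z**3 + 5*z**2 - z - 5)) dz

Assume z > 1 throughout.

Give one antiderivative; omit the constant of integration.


Step 1. Decompose ∫((-z**2 + 6*z - 17)/(z**3 + 5*z**2 - z - 5)) dz by partial fractions, (-z**2 + 6*z - 17)/(z**3 + 5*z**2 - z - 5) = -3/(z + 5) + 3/(z + 1) - 1/(z - 1): now ∫(-1/(z - 1)) dz + ∫(3/(z + 1)) dz + ∫(-3/(z + 5)) dz.
Step 2. Evaluate the standard form [assuming z > -5]: now -3*log(z + 5) + ∫(-1/(z - 1)) dz + ∫(3/(z + 1)) dz.
Step 3. Evaluate the standard form [assuming z > 1]: now -log(z - 1) - 3*log(z + 5) + ∫(3/(z + 1)) dz.
Step 4. Evaluate the standard form [assuming z > -1]: now -log(z - 1) + 3*log(z + 1) - 3*log(z + 5).
Answer: -log(z - 1) + 3*log(z + 1) - 3*log(z + 5).


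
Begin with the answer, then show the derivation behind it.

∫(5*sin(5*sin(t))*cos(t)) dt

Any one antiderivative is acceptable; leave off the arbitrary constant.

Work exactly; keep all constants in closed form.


The answer is -cos(5*sin(t)).
Step 1. Substitute u = sin(t), turning ∫(5*sin(5*sin(t))*cos(t)) dt into ∫(5*sin(5*u)) du: now ∫(5*sin(5*u)) du.
Step 2. Evaluate the standard form: now -cos(5*u).
Step 3. Substitute back u = sin(t): now -cos(5*sin(t)).
Answer: -cos(5*sin(t)).


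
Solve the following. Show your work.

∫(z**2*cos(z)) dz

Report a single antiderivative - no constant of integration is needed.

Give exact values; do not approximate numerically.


Step 1. Integrate ∫(z**2*cos(z)) dz by parts with u = z**2, dv = (cos(z)) dz, so v = sin(z): now z**2*sin(z) + ∫(-2*z*sin(z)) dz.
Step 2. Integrate ∫(-2*z*sin(z)) dz by parts with u = z, dv = (-2*sin(z)) dz, so v = 2*cos(z): now z**2*sin(z) + 2*z*cos(z) + ∫(-2*cos(z)) dz.
Step 3. Evaluate the standard form: now z**2*sin(z) + 2*z*cos(z) - 2*sin(z).
Answer: z**2*sin(z) + 2*z*cos(z) - 2*sin(z).


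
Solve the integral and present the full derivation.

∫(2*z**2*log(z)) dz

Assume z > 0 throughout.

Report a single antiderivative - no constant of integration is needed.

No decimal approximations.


Step 1. Integrate ∫(2*z**2*log(z)) dz by parts with u = log(z), dv = (2*z**2) dz, so v = 2*z**3/3 [assuming z > 0]: now 2*z**3*log(z)/3 + ∫(-2*z**2/3) dz.
Step 2. Evaluate the standard form: now 2*z**3*log(z)/3 - 2*z**3/9.
Answer: 2*z**3*log(z)/3 - 2*z**3/9.


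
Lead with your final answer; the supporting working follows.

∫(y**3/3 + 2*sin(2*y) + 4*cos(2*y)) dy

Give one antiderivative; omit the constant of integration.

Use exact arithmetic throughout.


The answer is y**4/12 + 2*sin(2*y) - cos(2*y).
Step 1. Rewrite: now ∫(y**3/3) dy + ∫(2*sin(2*y)) dy + ∫(4*cos(2*y)) dy.
Step 2. Evaluate the standard form: now -cos(2*y) + ∫(y**3/3) dy + ∫(4*cos(2*y)) dy.
Step 3. Evaluate the standard form: now 2*sin(2*y) - cos(2*y) + ∫(y**3/3) dy.
Step 4. Evaluate the standard form: now y**4/12 + 2*sin(2*y) - cos(2*y).
Answer: y**4/12 + 2*sin(2*y) - cos(2*y).


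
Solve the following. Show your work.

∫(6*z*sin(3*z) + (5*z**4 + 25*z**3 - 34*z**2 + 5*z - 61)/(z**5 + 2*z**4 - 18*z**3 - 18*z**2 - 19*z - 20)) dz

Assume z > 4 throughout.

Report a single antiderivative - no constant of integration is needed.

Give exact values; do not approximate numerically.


Step 1. Rewrite: now ∫(6*z*sin(3*z)) dz + ∫((5*z**4 + 25*z**3 - 34*z**2 + 5*z - 61)/(z**5 + 2*z**4 - 18*z**3 - 18*z**2 - 19*z - 20)) dz.
Step 2. Decompose ∫((5*z**4 + 25*z**3 - 34*z**2 + 5*z - 61)/(z**5 + 2*z**4 - 18*z**3 - 18*z**2 - 19*z - 20)) dz by partial fractions, (5*z**4 + 25*z**3 - 34*z**2 + 5*z - 61)/(z**5 + 2*z**4 - 18*z**3 - 18*z**2 - 19*z - 20) = 1/(z**2 + 1) - 1/(z + 5) + 3/(z + 1) + 3/(z - 4): now ∫(6*z*sin(3*z)) dz + ∫(3/(z - 4)) dz + ∫(3/(z + 1)) dz + ∫(-1/(z + 5)) dz + ∫(1/(z**2 + 1)) dz.
Step 3. Evaluate the standard form [assuming z > 4]: now 3*log(z - 4) + ∫(6*z*sin(3*z)) dz + ∫(3/(z + 1)) dz + ∫(-1/(z + 5)) dz + ∫(1/(z**2 + 1)) dz.
Step 4. Evaluate the standard form [assuming z > -5]: now 3*log(z - 4) - log(z + 5) + ∫(6*z*sin(3*z)) dz + ∫(3/(z + 1)) dz + ∫(1/(z**2 + 1)) dz.
Step 5. Evaluate the standard form [assuming z > -1]: now 3*log(z - 4) + 3*log(z + 1) - log(z + 5) + ∫(6*z*sin(3*z)) dz + ∫(1/(z**2 + 1)) dz.
Step 6. Evaluate the standard form: now 3*log(z - 4) + 3*log(z + 1) - log(z + 5) + atan(z) + ∫(6*z*sin(3*z)) dz.
Step 7. Integrate ∫(6*z*sin(3*z)) dz by parts with u = z, dv = (6*sin(3*z)) dz, so v = -2*cos(3*z): now -2*z*cos(3*z) + 3*log(z - 4) + 3*log(z + 1) - log(z + 5) + atan(z) + ∫(2*cos(3*z)) dz.
Step 8. Evaluate the standard form: now -2*z*cos(3*z) + 3*log(z - 4) + 3*log(z + 1) - log(z + 5) + 2*sin(3*z)/3 + atan(z).
Answer: -2*z*cos(3*z) + 3*log(z - 4) + 3*log(z + 1) - log(z + 5) + 2*sin(3*z)/3 + atan(z).


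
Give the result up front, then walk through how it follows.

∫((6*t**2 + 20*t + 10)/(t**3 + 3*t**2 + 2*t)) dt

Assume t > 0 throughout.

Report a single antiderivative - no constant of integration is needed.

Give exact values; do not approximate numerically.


The answer is 5*log(t) + 4*log(t + 1) - 3*log(t + 2).
Step 1. Decompose ∫((6*t**2 + 20*t + 10)/(t**3 + 3*t**2 + 2*t)) dt by partial fractions, (6*t**2 + 20*t + 10)/(t**3 + 3*t**2 + 2*t) = -3/(t + 2) + 4/(t + 1) + 5/t: now ∫(5/t) dt + ∫(4/(t + 1)) dt + ∫(-3/(t + 2)) dt.
Step 2. Evaluate the standard form [assuming t > -2]: now -3*log(t + 2) + ∫(5/t) dt + ∫(4/(t + 1)) dt.
Step 3. Evaluate the standard form [assuming t > 0]: now 5*log(t) - 3*log(t + 2) + ∫(4/(t + 1)) dt.
Step 4. Evaluate the standard form [assuming t > -1]: now 5*log(t) + 4*log(t + 1) - 3*log(t + 2).
Answer: 5*log(t) + 4*log(t + 1) - 3*log(t + 2).


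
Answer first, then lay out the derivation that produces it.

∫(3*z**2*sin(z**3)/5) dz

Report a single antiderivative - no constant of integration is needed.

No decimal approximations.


The answer is -cos(z**3)/5.
Step 1. Substitute u = z**3, turning ∫(3*z**2*sin(z**3)/5) dz into ∫(sin(u)/5) du: now ∫(sin(u)/5) du.
Step 2. Evaluate the standard form: now -cos(u)/5.
Step 3. Substitute back u = z**3: now -cos(z**3)/5.
Answer: -cos(z**3)/5.


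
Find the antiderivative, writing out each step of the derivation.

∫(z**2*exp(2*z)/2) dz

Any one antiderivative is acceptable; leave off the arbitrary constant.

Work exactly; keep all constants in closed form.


Step 1. Integrate ∫(z**2*exp(2*z)/2) dz by parts with u = z**2, dv = (exp(2*z)/2) dz, so v = exp(2*z)/4: now z**2*exp(2*z)/4 + ∫(-z*exp(2*z)/2) dz.
Step 2. Integrate ∫(-z*exp(2*z)/2) dz by parts with u = z, dv = (-exp(2*z)/2) dz, so v = -exp(2*z)/4: now z**2*exp(2*z)/4 - z*exp(2*z)/4 + ∫(exp(2*z)/4) dz.
Step 3. Evaluate the standard form: now z**2*exp(2*z)/4 - z*exp(2*z)/4 + exp(2*z)/8.
Answer: z**2*exp(2*z)/4 - z*exp(2*z)/4 + exp(2*z)/8.


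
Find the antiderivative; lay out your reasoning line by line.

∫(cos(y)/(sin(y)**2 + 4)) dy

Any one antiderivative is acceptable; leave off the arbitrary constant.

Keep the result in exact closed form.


Step 1. Substitute u = sin(y), turning ∫(cos(y)/(sin(y)**2 + 4)) dy into ∫(1/(u**2 + 4)) du: now ∫(1/(u**2 + 4)) du.
Step 2. Evaluate the standard form: now atan(u/2)/2.
Step 3. Substitute back u = sin(y): now atan(sin(y)/2)/2.
Answer: atan(sin(y)/2)/2.


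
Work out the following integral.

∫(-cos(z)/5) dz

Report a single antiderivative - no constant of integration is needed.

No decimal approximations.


Answer: -sin(z)/5.


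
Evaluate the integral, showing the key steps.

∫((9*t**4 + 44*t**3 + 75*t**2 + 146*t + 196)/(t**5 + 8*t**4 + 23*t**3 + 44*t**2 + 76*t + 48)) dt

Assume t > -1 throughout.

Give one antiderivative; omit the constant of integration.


Step 1. Decompose ∫((9*t**4 + 44*t**3 + 75*t**2 + 146*t + 196)/(t**5 + 8*t**4 + 23*t**3 + 44*t**2 + 76*t + 48)) dt by partial fractions, (9*t**4 + 44*t**3 + 75*t**2 + 146*t + 196)/(t**5 + 8*t**4 + 23*t**3 + 44*t**2 + 76*t + 48) = -2/(t**2 + 4) + 5/(t + 4) + 1/(t + 3) + 3/(t + 1): now ∫(3/(t + 1)) dt + ∫(1/(t + 3)) dt + ∫(5/(t + 4)) dt + ∫(-2/(t**2 + 4)) dt.
Step 2. Evaluate the standard form [assuming t > -3]: now log(t + 3) + ∫(3/(t + 1)) dt + ∫(5/(t + 4)) dt + ∫(-2/(t**2 + 4)) dt.
Step 3. Evaluate the standard form [assuming t > -4]: now log(t + 3) + 5*log(t + 4) + ∫(3/(t + 1)) dt + ∫(-2/(t**2 + 4)) dt.
Step 4. Evaluate the standard form [assuming t > -1]: now 3*log(t + 1) + log(t + 3) + 5*log(t + 4) + ∫(-2/(t**2 + 4)) dt.
Step 5. Evaluate the standard form: now 3*log(t + 1) + log(t + 3) + 5*log(t + 4) - atan(t/2).
Answer: 3*log(t + 1) + log(t + 3) + 5*log(t + 4) - atan(t/2).


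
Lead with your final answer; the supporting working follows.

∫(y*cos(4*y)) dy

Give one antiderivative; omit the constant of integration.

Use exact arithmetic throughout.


The answer is y*sin(4*y)/4 + cos(4*y)/16.
Step 1. Integrate ∫(y*cos(4*y)) dy by parts with u = y, dv = (cos(4*y)) dy, so v = sin(4*y)/4: now y*sin(4*y)/4 + ∫(-sin(4*y)/4) dy.
Step 2. Evaluate the standard form: now y*sin(4*y)/4 + cos(4*y)/16.
Answer: y*sin(4*y)/4 + cos(4*y)/16.


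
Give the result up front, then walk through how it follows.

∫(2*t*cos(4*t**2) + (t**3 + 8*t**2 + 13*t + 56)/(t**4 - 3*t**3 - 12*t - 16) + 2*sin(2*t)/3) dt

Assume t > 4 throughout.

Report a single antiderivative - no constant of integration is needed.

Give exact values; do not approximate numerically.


The answer is 3*log(t - 4) - 2*log(t + 1) + sin(4*t**2)/4 - cos(2*t)/3 - 3*atan(t/2)/2.
Step 1. Rewrite: now ∫(2*t*cos(4*t**2)) dt + ∫((t**3 + 8*t**2 + 13*t + 56)/(t**4 - 3*t**3 - 12*t - 16)) dt + ∫(2*sin(2*t)/3) dt.
Step 2. Evaluate the standard form: now -cos(2*t)/3 + ∫(2*t*cos(4*t**2)) dt + ∫((t**3 + 8*t**2 + 13*t + 56)/(t**4 - 3*t**3 - 12*t - 16)) dt.
Step 3. Substitute u = t**2, turning ∫(2*t*cos(4*t**2)) dt into ∫(cos(4*u)) du: now -cos(2*t)/3 + ∫((t**3 + 8*t**2 + 13*t + 56)/(t**4 - 3*t**3 - 12*t - 16)) dt + ∫(cos(4*u)) du.
Step 4. Evaluate the standard form: now sin(4*u)/4 - cos(2*t)/3 + ∫((t**3 + 8*t**2 + 13*t + 56)/(t**4 - 3*t**3 - 12*t - 16)) dt.
Step 5. Substitute back u = t**2: now sin(4*t**2)/4 - cos(2*t)/3 + ∫((t**3 + 8*t**2 + 13*t + 56)/(t**4 - 3*t**3 - 12*t - 16)) dt.
Step 6. Decompose ∫((t**3 + 8*t**2 + 13*t + 56)/(t**4 - 3*t**3 - 12*t - 16)) dt by partial fractions, (t**3 + 8*t**2 + 13*t + 56)/(t**4 - 3*t**3 - 12*t - 16) = -3/(t**2 + 4) - 2/(t + 1) + 3/(t - 4): now sin(4*t**2)/4 - cos(2*t)/3 + ∫(3/(t - 4)) dt + ∫(-2/(t + 1)) dt + ∫(-3/(t**2 + 4)) dt.
Step 7. Evaluate the standard form [assuming t > 4]: now 3*log(t - 4) + sin(4*t**2)/4 - cos(2*t)/3 + ∫(-2/(t + 1)) dt + ∫(-3/(t**2 + 4)) dt.
Step 8. Evaluate the standard form [assuming t > -1]: now 3*log(t - 4) - 2*log(t + 1) + sin(4*t**2)/4 - cos(2*t)/3 + ∫(-3/(t**2 + 4)) dt.
Step 9. Evaluate the standard form: now 3*log(t - 4) - 2*log(t + 1) + sin(4*t**2)/4 - cos(2*t)/3 - 3*atan(t/2)/2.
Answer: 3*log(t - 4) - 2*log(t + 1) + sin(4*t**2)/4 - cos(2*t)/3 - 3*atan(t/2)/2.


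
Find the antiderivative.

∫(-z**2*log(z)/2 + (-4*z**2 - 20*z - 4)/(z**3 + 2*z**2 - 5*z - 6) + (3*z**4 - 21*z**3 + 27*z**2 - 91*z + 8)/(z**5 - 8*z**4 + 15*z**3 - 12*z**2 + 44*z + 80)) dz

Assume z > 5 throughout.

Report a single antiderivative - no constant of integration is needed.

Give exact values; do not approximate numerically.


Answer: -z**3*log(z)/6 + z**3/18 - 3*log(z - 5) + 5*log(z - 4) - 4*log(z - 2) - log(z + 1) + 2*log(z + 3) - atan(z/2)/2.


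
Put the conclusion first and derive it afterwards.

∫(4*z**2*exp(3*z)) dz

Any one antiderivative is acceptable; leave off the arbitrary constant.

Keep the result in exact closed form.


The answer is 4*z**2*exp(3*z)/3 - 8*z*exp(3*z)/9 + 8*exp(3*z)/27.
Step 1. Integrate ∫(4*z**2*exp(3*z)) dz by parts with u = z**2, dv = (4*exp(3*z)) dz, so v = 4*exp(3*z)/3: now 4*z**2*exp(3*z)/3 + ∫(-8*z*exp(3*z)/3) dz.
Step 2. Integrate ∫(-8*z*exp(3*z)/3) dz by parts with u = z, dv = (-8*exp(3*z)/3) dz, so v = -8*exp(3*z)/9: now 4*z**2*exp(3*z)/3 - 8*z*exp(3*z)/9 + ∫(8*exp(3*z)/9) dz.
Step 3. Evaluate the standard form: now 4*z**2*exp(3*z)/3 - 8*z*exp(3*z)/9 + 8*exp(3*z)/27.
Answer: 4*z**2*exp(3*z)/3 - 8*z*exp(3*z)/9 + 8*exp(3*z)/27.


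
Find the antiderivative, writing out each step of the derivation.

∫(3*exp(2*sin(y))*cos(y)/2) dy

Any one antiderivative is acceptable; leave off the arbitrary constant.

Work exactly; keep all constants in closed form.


Step 1. Substitute u = sin(y), turning ∫(3*exp(2*sin(y))*cos(y)/2) dy into ∫(3*exp(2*u)/2) du: now ∫(3*exp(2*u)/2) du.
Step 2. Evaluate the standard form: now 3*exp(2*u)/4.
Step 3. Substitute back u = sin(y): now 3*exp(2*sin(y))/4.
Answer: 3*exp(2*sin(y))/4.


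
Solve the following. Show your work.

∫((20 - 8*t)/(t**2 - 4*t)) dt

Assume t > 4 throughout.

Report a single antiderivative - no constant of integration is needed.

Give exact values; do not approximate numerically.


Step 1. Decompose ∫((20 - 8*t)/(t**2 - 4*t)) dt by partial fractions, (20 - 8*t)/(t**2 - 4*t) = -3/(t - 4) - 5/t: now ∫(-5/t) dt + ∫(-3/(t - 4)) dt.
Step 2. Evaluate the standard form [assuming t > 4]: now -3*log(t - 4) + ∫(-5/t) dt.
Step 3. Evaluate the standard form [assuming t > 0]: now -5*log(t) - 3*log(t - 4).
Answer: -5*log(t) - 3*log(t - 4).


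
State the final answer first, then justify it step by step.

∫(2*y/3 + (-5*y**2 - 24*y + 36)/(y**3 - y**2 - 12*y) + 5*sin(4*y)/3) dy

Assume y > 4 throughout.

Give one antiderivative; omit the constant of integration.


The answer is y**2/3 - 3*log(y) - 5*log(y - 4) + 3*log(y + 3) - 5*cos(4*y)/12.
Step 1. Rewrite: now ∫(2*y/3) dy + ∫((-5*y**2 - 24*y + 36)/(y**3 - y**2 - 12*y)) dy + ∫(5*sin(4*y)/3) dy.
Step 2. Evaluate the standard form: now -5*cos(4*y)/12 + ∫(2*y/3) dy + ∫((-5*y**2 - 24*y + 36)/(y**3 - y**2 - 12*y)) dy.
Step 3. Evaluate the standard form: now y**2/3 - 5*cos(4*y)/12 + ∫((-5*y**2 - 24*y + 36)/(y**3 - y**2 - 12*y)) dy.
Step 4. Decompose ∫((-5*y**2 - 24*y + 36)/(y**3 - y**2 - 12*y)) dy by partial fractions, (-5*y**2 - 24*y + 36)/(y**3 - y**2 - 12*y) = 3/(y + 3) - 5/(y - 4) - 3/y: now y**2/3 - 5*cos(4*y)/12 + ∫(-3/y) dy + ∫(-5/(y - 4)) dy + ∫(3/(y + 3)) dy.
Step 5. Evaluate the standard form [assuming y > 4]: now y**2/3 - 5*log(y - 4) - 5*cos(4*y)/12 + ∫(-3/y) dy + ∫(3/(y + 3)) dy.
Step 6. Evaluate the standard form [assuming y > 0]: now y**2/3 - 3*log(y) - 5*log(y - 4) - 5*cos(4*y)/12 + ∫(3/(y + 3)) dy.
Step 7. Evaluate the standard form [assuming y > -3]: now y**2/3 - 3*log(y) - 5*log(y - 4) + 3*log(y + 3) - 5*cos(4*y)/12.
Answer: y**2/3 - 3*log(y) - 5*log(y - 4) + 3*log(y + 3) - 5*cos(4*y)/12.


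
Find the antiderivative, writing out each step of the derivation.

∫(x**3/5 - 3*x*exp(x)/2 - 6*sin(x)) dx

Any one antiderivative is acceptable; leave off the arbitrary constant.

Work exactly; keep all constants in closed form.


Step 1. Rewrite: now ∫(x**3/5) dx + ∫(-3*x*exp(x)/2) dx + ∫(-6*sin(x)) dx.
Step 2. Evaluate the standard form: now 6*cos(x) + ∫(x**3/5) dx + ∫(-3*x*exp(x)/2) dx.
Step 3. Evaluate the standard form: now x**4/20 + 6*cos(x) + ∫(-3*x*exp(x)/2) dx.
Step 4. Integrate ∫(-3*x*exp(x)/2) dx by parts with u = x, dv = (-3*exp(x)/2) dx, so v = -3*exp(x)/2: now x**4/20 - 3*x*exp(x)/2 + 6*cos(x) + ∫(3*exp(x)/2) dx.
Step 5. Evaluate the standard form: now x**4/20 - 3*x*exp(x)/2 + 3*exp(x)/2 + 6*cos(x).
Answer: x**4/20 - 3*x*exp(x)/2 + 3*exp(x)/2 + 6*cos(x).


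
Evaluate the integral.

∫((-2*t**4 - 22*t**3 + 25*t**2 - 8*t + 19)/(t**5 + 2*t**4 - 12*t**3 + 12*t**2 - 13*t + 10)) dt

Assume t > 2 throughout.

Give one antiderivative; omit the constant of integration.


Answer: -3*log(t - 2) - log(t - 1) + 2*log(t + 5) - atan(t).


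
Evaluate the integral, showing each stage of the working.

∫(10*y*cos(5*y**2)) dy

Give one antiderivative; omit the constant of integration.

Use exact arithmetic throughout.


Step 1. Substitute u = y**2, turning ∫(10*y*cos(5*y**2)) dy into ∫(5*cos(5*u)) du: now ∫(5*cos(5*u)) du.
Step 2. Evaluate the standard form: now sin(5*u).
Step 3. Substitute back u = y**2: now sin(5*y**2).
Answer: sin(5*y**2).


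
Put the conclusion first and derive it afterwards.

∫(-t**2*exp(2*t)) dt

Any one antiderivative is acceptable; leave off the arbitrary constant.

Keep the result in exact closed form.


The answer is -t**2*exp(2*t)/2 + t*exp(2*t)/2 - exp(2*t)/4.
Step 1. Integrate ∫(-t**2*exp(2*t)) dt by parts with u = t**2, dv = (-exp(2*t)) dt, so v = -exp(2*t)/2: now -t**2*exp(2*t)/2 + ∫(t*exp(2*t)) dt.
Step 2. Integrate ∫(t*exp(2*t)) dt by parts with u = t, dv = (exp(2*t)) dt, so v = exp(2*t)/2: now -t**2*exp(2*t)/2 + t*exp(2*t)/2 + ∫(-exp(2*t)/2) dt.
Step 3. Evaluate the standard form: now -t**2*exp(2*t)/2 + t*exp(2*t)/2 - exp(2*t)/4.
Answer: -t**2*exp(2*t)/2 + t*exp(2*t)/2 - exp(2*t)/4.


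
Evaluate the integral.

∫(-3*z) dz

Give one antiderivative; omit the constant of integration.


Answer: -3*z**2/2.


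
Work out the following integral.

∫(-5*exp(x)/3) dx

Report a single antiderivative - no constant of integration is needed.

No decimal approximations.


Answer: -5*exp(x)/3.


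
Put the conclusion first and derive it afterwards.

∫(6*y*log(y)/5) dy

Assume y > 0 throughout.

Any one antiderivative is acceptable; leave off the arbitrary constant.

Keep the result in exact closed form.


The answer is 3*y**2*log(y)/5 - 3*y**2/10.
Step 1. Integrate ∫(6*y*log(y)/5) dy by parts with u = log(y), dv = (6*y/5) dy, so v = 3*y**2/5 [assuming y > 0]: now 3*y**2*log(y)/5 + ∫(-3*y/5) dy.
Step 2. Evaluate the standard form: now 3*y**2*log(y)/5 - 3*y**2/10.
Answer: 3*y**2*log(y)/5 - 3*y**2/10.


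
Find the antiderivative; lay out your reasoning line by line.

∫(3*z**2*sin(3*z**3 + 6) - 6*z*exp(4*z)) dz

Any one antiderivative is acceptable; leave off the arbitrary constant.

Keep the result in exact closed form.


Step 1. Rewrite: now ∫(-6*z*exp(4*z)) dz + ∫(3*z**2*sin(3*z**3 + 6)) dz.
Step 2. Substitute u = z**3 + 2, turning ∫(3*z**2*sin(3*z**3 + 6)) dz into ∫(sin(3*u)) du: now ∫(-6*z*exp(4*z)) dz + ∫(sin(3*u)) du.
Step 3. Evaluate the standard form: now -cos(3*u)/3 + ∫(-6*z*exp(4*z)) dz.
Step 4. Substitute back u = z**3 + 2: now -cos(3*z**3 + 6)/3 + ∫(-6*z*exp(4*z)) dz.
Step 5. Integrate ∫(-6*z*exp(4*z)) dz by parts with u = z, dv = (-6*exp(4*z)) dz, so v = -3*exp(4*z)/2: now -3*z*exp(4*z)/2 - cos(3*z**3 + 6)/3 + ∫(3*exp(4*z)/2) dz.
Step 6. Evaluate the standard form: now -3*z*exp(4*z)/2 + 3*exp(4*z)/8 - cos(3*z**3 + 6)/3.
Answer: -3*z*exp(4*z)/2 + 3*exp(4*z)/8 - cos(3*z**3 + 6)/3.


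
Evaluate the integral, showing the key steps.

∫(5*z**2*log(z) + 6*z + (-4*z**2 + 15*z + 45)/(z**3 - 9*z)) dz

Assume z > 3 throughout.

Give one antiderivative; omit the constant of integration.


Step 1. Rewrite: now ∫(6*z) dz + ∫(5*z**2*log(z)) dz + ∫((-4*z**2 + 15*z + 45)/(z**3 - 9*z)) dz.
Step 2. Integrate ∫(5*z**2*log(z)) dz by parts with u = log(z), dv = (5*z**2) dz, so v = 5*z**3/3 [assuming z > 0]: now 5*z**3*log(z)/3 + ∫(6*z) dz + ∫(-5*z**2/3) dz + ∫((-4*z**2 + 15*z + 45)/(z**3 - 9*z)) dz.
Step 3. Evaluate the standard form: now 5*z**3*log(z)/3 - 5*z**3/9 + ∫(6*z) dz + ∫((-4*z**2 + 15*z + 45)/(z**3 - 9*z)) dz.
Step 4. Evaluate the standard form: now 5*z**3*log(z)/3 - 5*z**3/9 + 3*z**2 + ∫((-4*z**2 + 15*z + 45)/(z**3 - 9*z)) dz.
Step 5. Decompose ∫((-4*z**2 + 15*z + 45)/(z**3 - 9*z)) dz by partial fractions, (-4*z**2 + 15*z + 45)/(z**3 - 9*z) = -2/(z + 3) + 3/(z - 3) - 5/z: now 5*z**3*log(z)/3 - 5*z**3/9 + 3*z**2 + ∫(-5/z) dz + ∫(3/(z - 3)) dz + ∫(-2/(z + 3)) dz.
Step 6. Evaluate the standard form [assuming z > -3]: now 5*z**3*log(z)/3 - 5*z**3/9 + 3*z**2 - 2*log(z + 3) + ∫(-5/z) dz + ∫(3/(z - 3)) dz.
Step 7. Evaluate the standard form [assuming z > 0]: now 5*z**3*log(z)/3 - 5*z**3/9 + 3*z**2 - 5*log(z) - 2*log(z + 3) + ∫(3/(z - 3)) dz.
Step 8. Evaluate the standard form [assuming z > 3]: now 5*z**3*log(z)/3 - 5*z**3/9 + 3*z**2 - 5*log(z) + 3*log(z - 3) - 2*log(z + 3).
Answer: 5*z**3*log(z)/3 - 5*z**3/9 + 3*z**2 - 5*log(z) + 3*log(z - 3) - 2*log(z + 3).


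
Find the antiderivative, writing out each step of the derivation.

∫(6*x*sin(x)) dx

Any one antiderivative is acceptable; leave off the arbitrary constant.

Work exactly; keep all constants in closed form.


Step 1. Integrate ∫(6*x*sin(x)) dx by parts with u = x, dv = (6*sin(x)) dx, so v = -6*cos(x): now -6*x*cos(x) + ∫(6*cos(x)) dx.
Step 2. Evaluate the standard form: now -6*x*cos(x) + 6*sin(x).
Answer: -6*x*cos(x) + 6*sin(x).


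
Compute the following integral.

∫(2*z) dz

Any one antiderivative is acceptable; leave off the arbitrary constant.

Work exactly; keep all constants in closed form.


Answer: z**2.


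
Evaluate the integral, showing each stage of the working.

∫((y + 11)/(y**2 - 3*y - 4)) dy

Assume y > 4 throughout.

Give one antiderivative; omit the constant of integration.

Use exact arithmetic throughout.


Step 1. Decompose ∫((y + 11)/(y**2 - 3*y - 4)) dy by partial fractions, (y + 11)/(y**2 - 3*y - 4) = -2/(y + 1) + 3/(y - 4): now ∫(3/(y - 4)) dy + ∫(-2/(y + 1)) dy.
Step 2. Evaluate the standard form [assuming y > 4]: now 3*log(y - 4) + ∫(-2/(y + 1)) dy.
Step 3. Evaluate the standard form [assuming y > -1]: now 3*log(y - 4) - 2*log(y + 1).
Answer: 3*log(y - 4) - 2*log(y + 1).


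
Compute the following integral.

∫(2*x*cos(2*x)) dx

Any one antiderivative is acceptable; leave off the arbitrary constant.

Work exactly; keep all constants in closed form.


Answer: x*sin(2*x) + cos(2*x)/2.


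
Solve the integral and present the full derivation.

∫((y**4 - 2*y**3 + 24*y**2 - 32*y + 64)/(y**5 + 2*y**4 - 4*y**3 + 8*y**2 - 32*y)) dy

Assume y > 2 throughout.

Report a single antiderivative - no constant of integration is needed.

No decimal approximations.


Step 1. Decompose ∫((y**4 - 2*y**3 + 24*y**2 - 32*y + 64)/(y**5 + 2*y**4 - 4*y**3 + 8*y**2 - 32*y)) dy by partial fractions, (y**4 - 2*y**3 + 24*y**2 - 32*y + 64)/(y**5 + 2*y**4 - 4*y**3 + 8*y**2 - 32*y) = 2/(y**2 + 4) + 2/(y + 4) + 1/(y - 2) - 2/y: now ∫(-2/y) dy + ∫(1/(y - 2)) dy + ∫(2/(y + 4)) dy + ∫(2/(y**2 + 4)) dy.
Step 2. Evaluate the standard form [assuming y > 0]: now -2*log(y) + ∫(1/(y - 2)) dy + ∫(2/(y + 4)) dy + ∫(2/(y**2 + 4)) dy.
Step 3. Evaluate the standard form [assuming y > 2]: now -2*log(y) + log(y - 2) + ∫(2/(y + 4)) dy + ∫(2/(y**2 + 4)) dy.
Step 4. Evaluate the standard form [assuming y > -4]: now -2*log(y) + log(y - 2) + 2*log(y + 4) + ∫(2/(y**2 + 4)) dy.
Step 5. Evaluate the standard form: now -2*log(y) + log(y - 2) + 2*log(y + 4) + atan(y/2).
Answer: -2*log(y) + log(y - 2) + 2*log(y + 4) + atan(y/2).


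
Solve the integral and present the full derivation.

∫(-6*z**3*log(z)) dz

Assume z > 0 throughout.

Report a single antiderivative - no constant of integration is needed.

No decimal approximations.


Step 1. Integrate ∫(-6*z**3*log(z)) dz by parts with u = log(z), dv = (-6*z**3) dz, so v = -3*z**4/2 [assuming z > 0]: now -3*z**4*log(z)/2 + ∫(3*z**3/2) dz.
Step 2. Evaluate the standard form: now -3*z**4*log(z)/2 + 3*z**4/8.
Answer: -3*z**4*log(z)/2 + 3*z**4/8.


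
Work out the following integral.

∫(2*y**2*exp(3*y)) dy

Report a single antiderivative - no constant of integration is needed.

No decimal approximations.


Answer: 2*y**2*exp(3*y)/3 - 4*y*exp(3*y)/9 + 4*exp(3*y)/27.


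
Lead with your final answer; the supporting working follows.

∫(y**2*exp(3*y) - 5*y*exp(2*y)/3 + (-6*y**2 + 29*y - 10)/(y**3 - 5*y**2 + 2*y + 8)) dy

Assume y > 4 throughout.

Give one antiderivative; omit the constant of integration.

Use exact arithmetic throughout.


The answer is y**2*exp(3*y)/3 - 2*y*exp(3*y)/9 - 5*y*exp(2*y)/6 + 2*exp(3*y)/27 + 5*exp(2*y)/12 + log(y - 4) - 4*log(y - 2) - 3*log(y + 1).
Step 1. Rewrite: now ∫(-5*y*exp(2*y)/3) dy + ∫(y**2*exp(3*y)) dy + ∫((-6*y**2 + 29*y - 10)/(y**3 - 5*y**2 + 2*y + 8)) dy.
Step 2. Decompose ∫((-6*y**2 + 29*y - 10)/(y**3 - 5*y**2 + 2*y + 8)) dy by partial fractions, (-6*y**2 + 29*y - 10)/(y**3 - 5*y**2 + 2*y + 8) = -3/(y + 1) - 4/(y - 2) + 1/(y - 4): now ∫(-5*y*exp(2*y)/3) dy + ∫(y**2*exp(3*y)) dy + ∫(1/(y - 4)) dy + ∫(-4/(y - 2)) dy + ∫(-3/(y + 1)) dy.
Step 3. Evaluate the standard form [assuming y > 4]: now log(y - 4) + ∫(-5*y*exp(2*y)/3) dy + ∫(y**2*exp(3*y)) dy + ∫(-4/(y - 2)) dy + ∫(-3/(y + 1)) dy.
Step 4. Evaluate the standard form [assuming y > 2]: now log(y - 4) - 4*log(y - 2) + ∫(-5*y*exp(2*y)/3) dy + ∫(y**2*exp(3*y)) dy + ∫(-3/(y + 1)) dy.
Step 5. Evaluate the standard form [assuming y > -1]: now log(y - 4) - 4*log(y - 2) - 3*log(y + 1) + ∫(-5*y*exp(2*y)/3) dy + ∫(y**2*exp(3*y)) dy.
Step 6. Integrate ∫(-5*y*exp(2*y)/3) dy by parts with u = y, dv = (-5*exp(2*y)/3) dy, so v = -5*exp(2*y)/6: now -5*y*exp(2*y)/6 + log(y - 4) - 4*log(y - 2) - 3*log(y + 1) + ∫(y**2*exp(3*y)) dy + ∫(5*exp(2*y)/6) dy.
Step 7. Evaluate the standard form: now -5*y*exp(2*y)/6 + 5*exp(2*y)/12 + log(y - 4) - 4*log(y - 2) - 3*log(y + 1) + ∫(y**2*exp(3*y)) dy.
Step 8. Integrate ∫(y**2*exp(3*y)) dy by parts with u = y**2, dv = (exp(3*y)) dy, so v = exp(3*y)/3: now y**2*exp(3*y)/3 - 5*y*exp(2*y)/6 + 5*exp(2*y)/12 + log(y - 4) - 4*log(y - 2) - 3*log(y + 1) + ∫(-2*y*exp(3*y)/3) dy.
Step 9. Integrate ∫(-2*y*exp(3*y)/3) dy by parts with u = y, dv = (-2*exp(3*y)/3) dy, so v = -2*exp(3*y)/9: now y**2*exp(3*y)/3 - 2*y*exp(3*y)/9 - 5*y*exp(2*y)/6 + 5*exp(2*y)/12 + log(y - 4) - 4*log(y - 2) - 3*log(y + 1) + ∫(2*exp(3*y)/9) dy.
Step 10. Evaluate the standard form: now y**2*exp(3*y)/3 - 2*y*exp(3*y)/9 - 5*y*exp(2*y)/6 + 2*exp(3*y)/27 + 5*exp(2*y)/12 + log(y - 4) - 4*log(y - 2) - 3*log(y + 1).
Answer: y**2*exp(3*y)/3 - 2*y*exp(3*y)/9 - 5*y*exp(2*y)/6 + 2*exp(3*y)/27 + 5*exp(2*y)/12 + log(y - 4) - 4*log(y - 2) - 3*log(y + 1).


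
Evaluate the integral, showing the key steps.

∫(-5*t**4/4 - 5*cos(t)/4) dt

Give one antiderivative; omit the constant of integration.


Step 1. Rewrite: now ∫(-5*t**4/4) dt + ∫(-5*cos(t)/4) dt.
Step 2. Evaluate the standard form: now -t**5/4 + ∫(-5*cos(t)/4) dt.
Step 3. Evaluate the standard form: now -t**5/4 - 5*sin(t)/4.
Answer: -t**5/4 - 5*sin(t)/4.


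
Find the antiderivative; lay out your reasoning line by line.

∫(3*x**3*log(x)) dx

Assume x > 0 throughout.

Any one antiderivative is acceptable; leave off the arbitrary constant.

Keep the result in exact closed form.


Step 1. Integrate ∫(3*x**3*log(x)) dx by parts with u = log(x), dv = (3*x**3) dx, so v = 3*x**4/4 [assuming x > 0]: now 3*x**4*log(x)/4 + ∫(-3*x**3/4) dx.
Step 2. Evaluate the standard form: now 3*x**4*log(x)/4 - 3*x**4/16.
Answer: 3*x**4*log(x)/4 - 3*x**4/16.


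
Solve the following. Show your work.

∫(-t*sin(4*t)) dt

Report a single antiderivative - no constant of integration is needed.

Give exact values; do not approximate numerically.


Step 1. Integrate ∫(-t*sin(4*t)) dt by parts with u = t, dv = (-sin(4*t)) dt, so v = cos(4*t)/4: now t*cos(4*t)/4 + ∫(-cos(4*t)/4) dt.
Step 2. Evaluate the standard form: now t*cos(4*t)/4 - sin(4*t)/16.
Answer: t*cos(4*t)/4 - sin(4*t)/16.


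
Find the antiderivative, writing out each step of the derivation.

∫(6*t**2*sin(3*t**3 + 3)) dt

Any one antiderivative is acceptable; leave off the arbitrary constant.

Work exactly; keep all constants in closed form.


Step 1. Substitute u = t**3 + 1, turning ∫(6*t**2*sin(3*t**3 + 3)) dt into ∫(2*sin(3*u)) du: now ∫(2*sin(3*u)) du.
Step 2. Evaluate the standard form: now -2*cos(3*u)/3.
Step 3. Substitute back u = t**3 + 1: now -2*cos(3*t**3 + 3)/3.
Answer: -2*cos(3*t**3 + 3)/3.


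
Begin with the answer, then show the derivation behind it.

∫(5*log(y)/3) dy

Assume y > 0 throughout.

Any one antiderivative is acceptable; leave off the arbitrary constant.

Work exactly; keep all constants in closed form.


The answer is 5*y*log(y)/3 - 5*y/3.
Step 1. Integrate ∫(5*log(y)/3) dy by parts with u = log(y), dv = (5/3) dy, so v = 5*y/3 [assuming y > 0]: now 5*y*log(y)/3 + ∫(-5/3) dy.
Step 2. Evaluate the standard form: now 5*y*log(y)/3 - 5*y/3.
Answer: 5*y*log(y)/3 - 5*y/3.


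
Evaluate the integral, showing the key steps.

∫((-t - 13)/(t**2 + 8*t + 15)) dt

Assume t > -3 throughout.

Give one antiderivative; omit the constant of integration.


Step 1. Decompose ∫((-t - 13)/(t**2 + 8*t + 15)) dt by partial fractions, (-t - 13)/(t**2 + 8*t + 15) = 4/(t + 5) - 5/(t + 3): now ∫(-5/(t + 3)) dt + ∫(4/(t + 5)) dt.
Step 2. Evaluate the standard form [assuming t > -5]: now 4*log(t + 5) + ∫(-5/(t + 3)) dt.
Step 3. Evaluate the standard form [assuming t > -3]: now -5*log(t + 3) + 4*log(t + 5).
Answer: -5*log(t + 3) + 4*log(t + 5).


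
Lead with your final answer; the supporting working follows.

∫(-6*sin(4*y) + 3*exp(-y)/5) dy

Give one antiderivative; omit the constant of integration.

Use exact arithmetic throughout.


The answer is 3*cos(4*y)/2 - 3*exp(-y)/5.
Step 1. Rewrite: now ∫(3*exp(-y)/5) dy + ∫(-6*sin(4*y)) dy.
Step 2. Evaluate the standard form: now 3*cos(4*y)/2 + ∫(3*exp(-y)/5) dy.
Step 3. Evaluate the standard form: now 3*cos(4*y)/2 - 3*exp(-y)/5.
Answer: 3*cos(4*y)/2 - 3*exp(-y)/5.


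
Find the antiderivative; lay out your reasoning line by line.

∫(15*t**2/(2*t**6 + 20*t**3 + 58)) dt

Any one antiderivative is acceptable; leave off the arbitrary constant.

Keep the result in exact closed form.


Step 1. Substitute u = t**3 + 5, turning ∫(15*t**2/(2*t**6 + 20*t**3 + 58)) dt into ∫(5/(2*(u**2 + 4))) du: now ∫(5/(2*(u**2 + 4))) du.
Step 2. Evaluate the standard form: now 5*atan(u/2)/4.
Step 3. Substitute back u = t**3 + 5: now 5*atan(t**3/2 + 5/2)/4.
Answer: 5*atan(t**3/2 + 5/2)/4.


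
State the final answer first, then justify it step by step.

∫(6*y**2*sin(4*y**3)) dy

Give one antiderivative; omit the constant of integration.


The answer is -cos(4*y**3)/2.
Step 1. Substitute u = y**3, turning ∫(6*y**2*sin(4*y**3)) dy into ∫(2*sin(4*u)) du: now ∫(2*sin(4*u)) du.
Step 2. Evaluate the standard form: now -cos(4*u)/2.
Step 3. Substitute back u = y**3: now -cos(4*y**3)/2.
Answer: -cos(4*y**3)/2.


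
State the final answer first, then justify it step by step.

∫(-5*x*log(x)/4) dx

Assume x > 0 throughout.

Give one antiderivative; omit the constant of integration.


The answer is -5*x**2*log(x)/8 + 5*x**2/16.
Step 1. Integrate ∫(-5*x*log(x)/4) dx by parts with u = log(x), dv = (-5*x/4) dx, so v = -5*x**2/8 [assuming x > 0]: now -5*x**2*log(x)/8 + ∫(5*x/8) dx.
Step 2. Evaluate the standard form: now -5*x**2*log(x)/8 + 5*x**2/16.
Answer: -5*x**2*log(x)/8 + 5*x**2/16.


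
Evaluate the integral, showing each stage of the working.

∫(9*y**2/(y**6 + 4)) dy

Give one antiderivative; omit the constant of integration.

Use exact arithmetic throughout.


Step 1. Substitute u = y**3, turning ∫(9*y**2/(y**6 + 4)) dy into ∫(3/(u**2 + 4)) du: now ∫(3/(u**2 + 4)) du.
Step 2. Evaluate the standard form: now 3*atan(u/2)/2.
Step 3. Substitute back u = y**3: now 3*atan(y**3/2)/2.
Answer: 3*atan(y**3/2)/2.


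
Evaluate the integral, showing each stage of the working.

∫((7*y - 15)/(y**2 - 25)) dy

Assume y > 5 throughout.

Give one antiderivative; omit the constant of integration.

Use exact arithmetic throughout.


Step 1. Decompose ∫((7*y - 15)/(y**2 - 25)) dy by partial fractions, (7*y - 15)/(y**2 - 25) = 5/(y + 5) + 2/(y - 5): now ∫(2/(y - 5)) dy + ∫(5/(y + 5)) dy.
Step 2. Evaluate the standard form [assuming y > -5]: now 5*log(y + 5) + ∫(2/(y - 5)) dy.
Step 3. Evaluate the standard form [assuming y > 5]: now 2*log(y - 5) + 5*log(y + 5).
Answer: 2*log(y - 5) + 5*log(y + 5).


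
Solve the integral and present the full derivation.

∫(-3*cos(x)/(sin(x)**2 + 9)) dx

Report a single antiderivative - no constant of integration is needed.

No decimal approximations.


Step 1. Substitute u = sin(x), turning ∫(-3*cos(x)/(sin(x)**2 + 9)) dx into ∫(-3/(u**2 + 9)) du: now ∫(-3/(u**2 + 9)) du.
Step 2. Evaluate the standard form: now -atan(u/3).
Step 3. Substitute back u = sin(x): now -atan(sin(x)/3).
Answer: -atan(sin(x)/3).


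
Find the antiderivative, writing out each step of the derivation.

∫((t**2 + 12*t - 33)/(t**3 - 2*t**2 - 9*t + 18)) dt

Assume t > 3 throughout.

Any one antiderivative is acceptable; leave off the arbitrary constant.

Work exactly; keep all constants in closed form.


Step 1. Decompose ∫((t**2 + 12*t - 33)/(t**3 - 2*t**2 - 9*t + 18)) dt by partial fractions, (t**2 + 12*t - 33)/(t**3 - 2*t**2 - 9*t + 18) = -2/(t + 3) + 1/(t - 2) + 2/(t - 3): now ∫(2/(t - 3)) dt + ∫(1/(t - 2)) dt + ∫(-2/(t + 3)) dt.
Step 2. Evaluate the standard form [assuming t > 2]: now log(t - 2) + ∫(2/(t - 3)) dt + ∫(-2/(t + 3)) dt.
Step 3. Evaluate the standard form [assuming t > 3]: now 2*log(t - 3) + log(t - 2) + ∫(-2/(t + 3)) dt.
Step 4. Evaluate the standard form [assuming t > -3]: now 2*log(t - 3) + log(t - 2) - 2*log(t + 3).
Answer: 2*log(t - 3) + log(t - 2) - 2*log(t + 3).


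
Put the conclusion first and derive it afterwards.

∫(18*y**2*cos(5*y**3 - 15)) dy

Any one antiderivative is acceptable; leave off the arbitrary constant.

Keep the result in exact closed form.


The answer is 6*sin(5*y**3 - 15)/5.
Step 1. Substitute u = y**3 - 3, turning ∫(18*y**2*cos(5*y**3 - 15)) dy into ∫(6*cos(5*u)) du: now ∫(6*cos(5*u)) du.
Step 2. Evaluate the standard form: now 6*sin(5*u)/5.
Step 3. Substitute back u = y**3 - 3: now 6*sin(5*y**3 - 15)/5.
Answer: 6*sin(5*y**3 - 15)/5.


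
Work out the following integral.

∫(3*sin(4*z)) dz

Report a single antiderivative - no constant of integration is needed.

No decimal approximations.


Answer: -3*cos(4*z)/4.


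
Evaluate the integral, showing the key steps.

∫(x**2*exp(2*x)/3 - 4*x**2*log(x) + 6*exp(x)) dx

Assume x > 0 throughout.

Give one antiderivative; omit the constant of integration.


Step 1. Rewrite: now ∫(x**2*exp(2*x)/3) dx + ∫(-4*x**2*log(x)) dx + ∫(6*exp(x)) dx.
Step 2. Integrate ∫(x**2*exp(2*x)/3) dx by parts with u = x**2, dv = (exp(2*x)/3) dx, so v = exp(2*x)/6: now x**2*exp(2*x)/6 + ∫(-x*exp(2*x)/3) dx + ∫(-4*x**2*log(x)) dx + ∫(6*exp(x)) dx.
Step 3. Integrate ∫(-x*exp(2*x)/3) dx by parts with u = x, dv = (-exp(2*x)/3) dx, so v = -exp(2*x)/6: now x**2*exp(2*x)/6 - x*exp(2*x)/6 + ∫(-4*x**2*log(x)) dx + ∫(6*exp(x)) dx + ∫(exp(2*x)/6) dx.
Step 4. Evaluate the standard form: now x**2*exp(2*x)/6 - x*exp(2*x)/6 + exp(2*x)/12 + ∫(-4*x**2*log(x)) dx + ∫(6*exp(x)) dx.
Step 5. Evaluate the standard form: now x**2*exp(2*x)/6 - x*exp(2*x)/6 + exp(2*x)/12 + 6*exp(x) + ∫(-4*x**2*log(x)) dx.
Step 6. Integrate ∫(-4*x**2*log(x)) dx by parts with u = log(x), dv = (-4*x**2) dx, so v = -4*x**3/3 [assuming x > 0]: now -4*x**3*log(x)/3 + x**2*exp(2*x)/6 - x*exp(2*x)/6 + exp(2*x)/12 + 6*exp(x) + ∫(4*x**2/3) dx.
Step 7. Evaluate the standard form: now -4*x**3*log(x)/3 + 4*x**3/9 + x**2*exp(2*x)/6 - x*exp(2*x)/6 + exp(2*x)/12 + 6*exp(x).
Answer: -4*x**3*log(x)/3 + 4*x**3/9 + x**2*exp(2*x)/6 - x*exp(2*x)/6 + exp(2*x)/12 + 6*exp(x).
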